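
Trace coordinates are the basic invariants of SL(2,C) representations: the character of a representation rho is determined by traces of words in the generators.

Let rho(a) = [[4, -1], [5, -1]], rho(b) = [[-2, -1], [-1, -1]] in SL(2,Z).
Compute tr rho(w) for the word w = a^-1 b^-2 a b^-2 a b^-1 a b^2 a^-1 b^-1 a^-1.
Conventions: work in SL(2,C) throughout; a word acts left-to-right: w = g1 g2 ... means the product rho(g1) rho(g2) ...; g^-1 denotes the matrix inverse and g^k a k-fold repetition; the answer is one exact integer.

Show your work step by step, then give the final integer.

173387

rho(a^-1) = [[-1, 1], [-5, 4]]
... * rho(b^-1) = [[-1, 1], [1, -2]]  ->  [[2, -3], [9, -13]]
... * rho(b^-1) = [[-1, 1], [1, -2]]  ->  [[-5, 8], [-22, 35]]
... * rho(a) = [[4, -1], [5, -1]]  ->  [[20, -3], [87, -13]]
... * rho(b^-1) = [[-1, 1], [1, -2]]  ->  [[-23, 26], [-100, 113]]
... * rho(b^-1) = [[-1, 1], [1, -2]]  ->  [[49, -75], [213, -326]]
... * rho(a) = [[4, -1], [5, -1]]  ->  [[-179, 26], [-778, 113]]
... * rho(b^-1) = [[-1, 1], [1, -2]]  ->  [[205, -231], [891, -1004]]
... * rho(a) = [[4, -1], [5, -1]]  ->  [[-335, 26], [-1456, 113]]
... * rho(b) = [[-2, -1], [-1, -1]]  ->  [[644, 309], [2799, 1343]]
... * rho(b) = [[-2, -1], [-1, -1]]  ->  [[-1597, -953], [-6941, -4142]]
... * rho(a^-1) = [[-1, 1], [-5, 4]]  ->  [[6362, -5409], [27651, -23509]]
... * rho(b^-1) = [[-1, 1], [1, -2]]  ->  [[-11771, 17180], [-51160, 74669]]
... * rho(a^-1) = [[-1, 1], [-5, 4]]  ->  [[-74129, 56949], [-322185, 247516]]
tr = -74129 + 247516 = 173387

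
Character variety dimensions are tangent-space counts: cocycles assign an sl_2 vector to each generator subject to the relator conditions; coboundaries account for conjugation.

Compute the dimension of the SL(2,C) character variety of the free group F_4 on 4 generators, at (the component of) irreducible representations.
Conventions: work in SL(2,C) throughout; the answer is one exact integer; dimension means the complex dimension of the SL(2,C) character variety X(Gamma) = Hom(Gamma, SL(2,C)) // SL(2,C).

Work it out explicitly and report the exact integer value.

9

The free group F_4: 4 generators, no relators.
So Z^1 = (sl_2)^4 in full: dim Z^1 = 12.
At an irreducible rho the centralizer of the image in sl_2 is 0, so the coboundary map sl_2 -> Z^1 is injective: dim B^1 = 3.
dim X = dim H^1 = dim Z^1 - dim B^1 = 12 - 3 = 9.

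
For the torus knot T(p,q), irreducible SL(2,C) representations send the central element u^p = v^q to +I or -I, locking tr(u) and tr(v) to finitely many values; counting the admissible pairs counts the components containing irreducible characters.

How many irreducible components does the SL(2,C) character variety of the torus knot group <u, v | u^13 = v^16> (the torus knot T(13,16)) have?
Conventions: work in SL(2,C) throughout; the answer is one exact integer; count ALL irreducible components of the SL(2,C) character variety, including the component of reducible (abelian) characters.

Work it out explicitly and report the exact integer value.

Gamma = < u, v | u^13 = v^16 > (torus knot T(13,16)); the central element u^13 = v^16 acts as +I or -I in any irreducible SL(2,C) representation.
This locks tr(u) to 2*cos(pi*alpha/13), alpha in 1..12, and tr(v) to 2*cos(pi*beta/16), beta in 1..15, on each component of irreducible characters.
The two central values (-1)^alpha I and (-1)^beta I must be the same matrix, so alpha and beta share a parity.
Enumerate parity-matched pairs: 6*8 odd-odd plus 6*7 even-even gives 90.
Total: 90 irreducible-character components + 1 reducible (abelian) component = 91.

91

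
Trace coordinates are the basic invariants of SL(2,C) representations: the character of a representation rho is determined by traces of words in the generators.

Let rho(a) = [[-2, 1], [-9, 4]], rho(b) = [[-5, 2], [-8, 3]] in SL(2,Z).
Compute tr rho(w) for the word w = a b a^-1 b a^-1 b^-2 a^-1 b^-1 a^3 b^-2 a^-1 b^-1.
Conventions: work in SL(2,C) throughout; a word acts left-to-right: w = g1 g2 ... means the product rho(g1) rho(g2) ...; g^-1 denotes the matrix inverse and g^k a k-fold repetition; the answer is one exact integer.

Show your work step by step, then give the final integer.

rho(a) = [[-2, 1], [-9, 4]]
... * rho(b) = [[-5, 2], [-8, 3]]  ->  [[2, -1], [13, -6]]
... * rho(a^-1) = [[4, -1], [9, -2]]  ->  [[-1, 0], [-2, -1]]
... * rho(b) = [[-5, 2], [-8, 3]]  ->  [[5, -2], [18, -7]]
... * rho(a^-1) = [[4, -1], [9, -2]]  ->  [[2, -1], [9, -4]]
... * rho(b^-1) = [[3, -2], [8, -5]]  ->  [[-2, 1], [-5, 2]]
... * rho(b^-1) = [[3, -2], [8, -5]]  ->  [[2, -1], [1, 0]]
... * rho(a^-1) = [[4, -1], [9, -2]]  ->  [[-1, 0], [4, -1]]
... * rho(b^-1) = [[3, -2], [8, -5]]  ->  [[-3, 2], [4, -3]]
... * rho(a) = [[-2, 1], [-9, 4]]  ->  [[-12, 5], [19, -8]]
... * rho(a) = [[-2, 1], [-9, 4]]  ->  [[-21, 8], [34, -13]]
... * rho(a) = [[-2, 1], [-9, 4]]  ->  [[-30, 11], [49, -18]]
... * rho(b^-1) = [[3, -2], [8, -5]]  ->  [[-2, 5], [3, -8]]
... * rho(b^-1) = [[3, -2], [8, -5]]  ->  [[34, -21], [-55, 34]]
... * rho(a^-1) = [[4, -1], [9, -2]]  ->  [[-53, 8], [86, -13]]
... * rho(b^-1) = [[3, -2], [8, -5]]  ->  [[-95, 66], [154, -107]]
tr = -95 + -107 = -202

-202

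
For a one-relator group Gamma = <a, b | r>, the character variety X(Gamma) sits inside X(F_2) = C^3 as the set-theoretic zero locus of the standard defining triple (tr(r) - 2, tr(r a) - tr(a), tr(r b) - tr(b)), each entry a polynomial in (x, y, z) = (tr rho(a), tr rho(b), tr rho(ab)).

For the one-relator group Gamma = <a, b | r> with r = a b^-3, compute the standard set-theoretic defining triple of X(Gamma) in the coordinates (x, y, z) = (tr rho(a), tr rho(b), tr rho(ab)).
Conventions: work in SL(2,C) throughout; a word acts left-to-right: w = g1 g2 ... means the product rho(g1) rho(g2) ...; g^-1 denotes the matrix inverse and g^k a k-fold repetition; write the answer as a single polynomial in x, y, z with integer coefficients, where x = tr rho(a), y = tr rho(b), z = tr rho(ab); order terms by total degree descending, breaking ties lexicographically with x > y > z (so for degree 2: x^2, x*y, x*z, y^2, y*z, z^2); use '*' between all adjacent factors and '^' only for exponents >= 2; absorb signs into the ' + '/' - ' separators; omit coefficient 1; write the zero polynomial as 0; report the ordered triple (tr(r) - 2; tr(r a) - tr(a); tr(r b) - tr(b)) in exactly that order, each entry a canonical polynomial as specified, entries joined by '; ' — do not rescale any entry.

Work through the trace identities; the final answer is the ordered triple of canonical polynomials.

tr(b^-1 a) = tr(a)*tr(b) - tr(a b)  (eliminate b^-1) = x*y - z
tr(a b^-2) = tr(b^-1 a)*tr(b) - tr(b^-1 a b)  (eliminate b^-1) = x*y^2 - y*z - x
tr(a b^-3) = tr(a b^-2)*tr(b) - tr(a b^-1)  (eliminate b^-1) = x*y^3 - y^2*z - 2*x*y + z
tr(a^2) = tr(a)*tr(a) - tr(1) = x^2 - 2
tr(a^2 b) = tr(a)*tr(b a) - tr(b) = x*z - y
tr(a^2 b^-1) = tr(a^2)*tr(b) - tr(a^2 b) = x^2*y - x*z - y
tr(a^2 b^-2) = tr(a^2 b^-1)*tr(b) - tr(a^2) = x^2*y^2 - x*y*z - x^2 - y^2 + 2
tr(a b^-3 a) = tr(a^2 b^-2)*tr(b) - tr(a^2 b^-1) = x^2*y^3 - x*y^2*z - 2*x^2*y - y^3 + x*z + 3*y
assemble the triple (tr(r) - 2; tr(r a) - x; tr(r b) - y)

x*y^3 - y^2*z - 2*x*y + z - 2; x^2*y^3 - x*y^2*z - 2*x^2*y - y^3 + x*z - x + 3*y; x*y^2 - y*z - x - y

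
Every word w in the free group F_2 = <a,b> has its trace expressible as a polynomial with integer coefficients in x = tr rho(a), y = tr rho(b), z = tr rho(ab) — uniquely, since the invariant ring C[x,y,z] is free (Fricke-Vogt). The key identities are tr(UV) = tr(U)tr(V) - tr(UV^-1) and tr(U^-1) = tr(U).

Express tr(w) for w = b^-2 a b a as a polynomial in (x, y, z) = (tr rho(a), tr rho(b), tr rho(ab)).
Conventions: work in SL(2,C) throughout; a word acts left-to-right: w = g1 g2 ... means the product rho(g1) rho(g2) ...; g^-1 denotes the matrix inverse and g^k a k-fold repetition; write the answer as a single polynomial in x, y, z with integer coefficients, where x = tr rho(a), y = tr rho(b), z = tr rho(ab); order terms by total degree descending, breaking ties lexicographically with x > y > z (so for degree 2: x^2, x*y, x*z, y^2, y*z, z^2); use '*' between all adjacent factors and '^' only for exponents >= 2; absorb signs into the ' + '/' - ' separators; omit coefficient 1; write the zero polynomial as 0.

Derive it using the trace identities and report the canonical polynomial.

trace(a b a) = trace(a)*trace(b a) - trace(b)  (reduce the a square) = x*z - y
so trace(a b a b) = trace(a b)*trace(a b) - trace(1)  (split on a) = z^2 - 2
trace(b^-1 a b a) = trace(a b a)*trace(b) - trace(a b a b)  (eliminate b^-1) = x*y*z - y^2 - z^2 + 2
reduce: trace(b^-2 a b a) = trace(b^-1 a b a)*trace(b) - trace(b^-1 a b a b)  (eliminate b^-1) = x*y^2*z - y^3 - y*z^2 - x*z + 3*y

x*y^2*z - y^3 - y*z^2 - x*z + 3*y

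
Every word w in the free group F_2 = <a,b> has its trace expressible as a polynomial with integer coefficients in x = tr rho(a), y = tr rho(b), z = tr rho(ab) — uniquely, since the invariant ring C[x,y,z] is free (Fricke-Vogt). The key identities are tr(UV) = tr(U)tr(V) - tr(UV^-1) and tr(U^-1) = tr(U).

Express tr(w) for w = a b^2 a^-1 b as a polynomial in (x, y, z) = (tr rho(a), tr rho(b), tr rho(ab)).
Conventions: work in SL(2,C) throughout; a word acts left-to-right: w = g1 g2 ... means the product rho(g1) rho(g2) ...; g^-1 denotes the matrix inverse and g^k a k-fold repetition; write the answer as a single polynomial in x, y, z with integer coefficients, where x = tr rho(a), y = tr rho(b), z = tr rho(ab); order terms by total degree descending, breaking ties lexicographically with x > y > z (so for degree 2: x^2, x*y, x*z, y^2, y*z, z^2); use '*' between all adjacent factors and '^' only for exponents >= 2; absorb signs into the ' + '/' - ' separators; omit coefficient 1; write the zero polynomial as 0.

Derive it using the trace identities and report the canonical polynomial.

x*y^2*z - x^2*y - y*z^2 + y

tr(a b^2) = tr(b) * tr(a b) - tr(a)   [square of b] = y*z - x
tr(b a b^2) = tr(b) * tr(a b^2) - tr(a b)   [square of b] = y^2*z - x*y - z
use: tr(a b a b) = tr(b a) * tr(b a) - tr(1)   [split at a repeated b] = z^2 - 2
tr(a b a) = tr(a) * tr(b a) - tr(b)   [square of a] = x*z - y
use: tr(b a b^2 a) = tr(b) * tr(a b a b) - tr(a b a)   [square of b] = y*z^2 - x*z - y
tr(a b^2 a^-1 b) = tr(b a b^2) * tr(a) - tr(b a b^2 a)   [inverse elimination on a] = x*y^2*z - x^2*y - y*z^2 + y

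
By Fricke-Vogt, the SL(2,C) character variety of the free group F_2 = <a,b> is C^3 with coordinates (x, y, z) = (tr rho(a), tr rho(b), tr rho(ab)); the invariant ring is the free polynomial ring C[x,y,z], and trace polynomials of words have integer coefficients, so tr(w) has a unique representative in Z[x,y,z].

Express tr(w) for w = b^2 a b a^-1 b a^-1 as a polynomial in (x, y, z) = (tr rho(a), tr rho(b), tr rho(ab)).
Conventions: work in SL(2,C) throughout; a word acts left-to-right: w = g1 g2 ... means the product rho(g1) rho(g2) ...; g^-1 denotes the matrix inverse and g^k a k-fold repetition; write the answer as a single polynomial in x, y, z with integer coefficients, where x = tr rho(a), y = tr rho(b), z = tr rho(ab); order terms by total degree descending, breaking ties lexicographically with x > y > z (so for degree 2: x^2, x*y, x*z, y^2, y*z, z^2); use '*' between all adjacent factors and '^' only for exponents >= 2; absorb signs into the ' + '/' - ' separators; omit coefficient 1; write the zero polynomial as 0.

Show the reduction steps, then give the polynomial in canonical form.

x^2*y^3*z - x^3*y^2 - 2*x*y^2*z^2 + x^2*y*z + y*z^3 + x*y^2 - 2*y*z + x

trace(b a b) = trace(b)*trace(a b) - trace(a)  (reduce the b square) = y*z - x
trace(b a b^2) = trace(b)*trace(b a b) - trace(b a)  (reduce the b square) = y^2*z - x*y - z
trace(b^3 a b) = trace(b)*trace(b a b^2) - trace(b a b)  (reduce the b square) = y^3*z - x*y^2 - 2*y*z + x
trace(a b a b) = trace(b a)*trace(b a) - trace(1)  (split on b) = z^2 - 2
trace(a b a) = trace(a)*trace(b a) - trace(b)  (reduce the a square) = x*z - y
trace(a b a b^2) = trace(b)*trace(a b a b) - trace(a b a)  (reduce the b square) = y*z^2 - x*z - y
trace(b^3 a b a) = trace(b)*trace(a b a b^2) - trace(a b a b)  (reduce the b square) = y^2*z^2 - x*y*z - y^2 - z^2 + 2
trace(b^2 a b a^-1 b) = trace(b^3 a b)*trace(a) - trace(b^3 a b a)  (eliminate a^-1) = x*y^3*z - x^2*y^2 - y^2*z^2 - x*y*z + x^2 + y^2 + z^2 - 2
next, trace(b^2) = trace(b)*trace(b) - trace(1)  (reduce the b square) = y^2 - 2
next, trace(a b^2 a) = trace(a)*trace(b^2 a) - trace(b^2)  (reduce the a square) = x*y*z - x^2 - y^2 + 2
trace(b a b^2 a b) = trace(b)*trace(a b^2 a b) - trace(a b^2 a)  (reduce the b square) = y^2*z^2 - 2*x*y*z + x^2 - 2
next, trace(a b a b a b) = trace(a b a b)*trace(a b) - trace(b a)  (split on a) = z^3 - 3*z
next, trace(a b a b a) = trace(a)*trace(b a b a) - trace(b a b)  (reduce the a square) = x*z^2 - y*z - x
and trace(b a b^2 a b a) = trace(b)*trace(a b a b a b) - trace(a b a b a)  (reduce the b square) = y*z^3 - x*z^2 - 2*y*z + x
next, trace(b^2 a b a^-1 b a) = trace(b a b^2 a b)*trace(a) - trace(b a b^2 a b a)  (eliminate a^-1) = x*y^2*z^2 - 2*x^2*y*z - y*z^3 + x^3 + x*z^2 + 2*y*z - 3*x
trace(b^2 a b a^-1 b a^-1) = trace(b^2 a b a^-1 b)*trace(a) - trace(b^2 a b a^-1 b a)  (eliminate a^-1) = x^2*y^3*z - x^3*y^2 - 2*x*y^2*z^2 + x^2*y*z + y*z^3 + x*y^2 - 2*y*z + x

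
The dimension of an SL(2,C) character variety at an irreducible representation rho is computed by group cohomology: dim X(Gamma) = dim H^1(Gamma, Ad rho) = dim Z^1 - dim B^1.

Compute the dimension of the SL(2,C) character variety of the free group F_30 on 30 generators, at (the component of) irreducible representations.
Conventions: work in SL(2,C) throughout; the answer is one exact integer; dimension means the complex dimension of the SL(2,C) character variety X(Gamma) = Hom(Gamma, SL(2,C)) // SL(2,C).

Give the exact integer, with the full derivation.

The free group F_30: 30 generators, no relators.
So Z^1 = (sl_2)^30 in full: dim Z^1 = 90.
At an irreducible rho the centralizer of the image in sl_2 is 0, so the coboundary map sl_2 -> Z^1 is injective: dim B^1 = 3.
dim X = dim H^1 = dim Z^1 - dim B^1 = 90 - 3 = 87.

87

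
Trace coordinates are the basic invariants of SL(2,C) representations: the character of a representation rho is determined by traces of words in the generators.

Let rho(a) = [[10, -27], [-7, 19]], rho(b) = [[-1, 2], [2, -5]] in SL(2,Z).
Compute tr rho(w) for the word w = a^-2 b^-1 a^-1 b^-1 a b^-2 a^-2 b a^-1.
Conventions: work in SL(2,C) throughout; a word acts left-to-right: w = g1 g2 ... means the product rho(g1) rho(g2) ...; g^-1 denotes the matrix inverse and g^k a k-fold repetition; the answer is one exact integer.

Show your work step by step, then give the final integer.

rho(a^-1) = [[19, 27], [7, 10]]
... * rho(a^-1) = [[19, 27], [7, 10]]  ->  [[550, 783], [203, 289]]
... * rho(b^-1) = [[-5, -2], [-2, -1]]  ->  [[-4316, -1883], [-1593, -695]]
... * rho(a^-1) = [[19, 27], [7, 10]]  ->  [[-95185, -135362], [-35132, -49961]]
... * rho(b^-1) = [[-5, -2], [-2, -1]]  ->  [[746649, 325732], [275582, 120225]]
... * rho(a) = [[10, -27], [-7, 19]]  ->  [[5186366, -13970615], [1914245, -5156439]]
... * rho(b^-1) = [[-5, -2], [-2, -1]]  ->  [[2009400, 3597883], [741653, 1327949]]
... * rho(b^-1) = [[-5, -2], [-2, -1]]  ->  [[-17242766, -7616683], [-6364163, -2811255]]
... * rho(a^-1) = [[19, 27], [7, 10]]  ->  [[-380929335, -541721512], [-140597882, -199944951]]
... * rho(a^-1) = [[19, 27], [7, 10]]  ->  [[-11029707949, -15702307165], [-4070974415, -5795592324]]
... * rho(b) = [[-1, 2], [2, -5]]  ->  [[-20374906381, 56452119927], [-7520210233, 20836012790]]
... * rho(a^-1) = [[19, 27], [7, 10]]  ->  [[8041618250, 14398726983], [2968095103, 5314451609]]
tr = 8041618250 + 5314451609 = 13356069859

13356069859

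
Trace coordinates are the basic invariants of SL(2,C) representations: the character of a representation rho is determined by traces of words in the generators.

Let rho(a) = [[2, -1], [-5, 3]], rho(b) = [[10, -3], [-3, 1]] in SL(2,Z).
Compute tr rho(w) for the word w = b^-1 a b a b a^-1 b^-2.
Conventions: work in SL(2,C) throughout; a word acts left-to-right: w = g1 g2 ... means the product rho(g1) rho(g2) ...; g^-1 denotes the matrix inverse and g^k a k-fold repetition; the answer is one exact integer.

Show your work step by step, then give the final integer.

-2125426

rho(b^-1) = [[1, 3], [3, 10]]
... * rho(a) = [[2, -1], [-5, 3]]  ->  [[-13, 8], [-44, 27]]
... * rho(b) = [[10, -3], [-3, 1]]  ->  [[-154, 47], [-521, 159]]
... * rho(a) = [[2, -1], [-5, 3]]  ->  [[-543, 295], [-1837, 998]]
... * rho(b) = [[10, -3], [-3, 1]]  ->  [[-6315, 1924], [-21364, 6509]]
... * rho(a^-1) = [[3, 1], [5, 2]]  ->  [[-9325, -2467], [-31547, -8346]]
... * rho(b^-1) = [[1, 3], [3, 10]]  ->  [[-16726, -52645], [-56585, -178101]]
... * rho(b^-1) = [[1, 3], [3, 10]]  ->  [[-174661, -576628], [-590888, -1950765]]
tr = -174661 + -1950765 = -2125426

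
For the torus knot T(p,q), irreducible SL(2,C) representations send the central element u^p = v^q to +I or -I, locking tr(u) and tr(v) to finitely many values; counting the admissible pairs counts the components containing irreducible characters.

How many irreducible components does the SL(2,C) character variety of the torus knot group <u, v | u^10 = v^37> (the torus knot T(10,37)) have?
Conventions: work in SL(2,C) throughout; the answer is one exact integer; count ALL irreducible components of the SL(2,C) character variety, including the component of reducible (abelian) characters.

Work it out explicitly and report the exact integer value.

In the torus knot group T(10,37), u^10 = v^37 is central, so an irreducible representation sends it to +I or -I (Schur).
So on each irreducible component the traces are pinned: tr(u) = 2*cos(pi*alpha/10) with 1 <= alpha <= 9, tr(v) = 2*cos(pi*beta/37) with 1 <= beta <= 36.
u^10 = (-1)^alpha I and v^37 = (-1)^beta I must agree, so alpha and beta have equal parity.
Enumerate parity-matched pairs: 5*18 odd-odd plus 4*18 even-even gives 162.
Total: 162 irreducible-character components + 1 reducible (abelian) component = 163.

163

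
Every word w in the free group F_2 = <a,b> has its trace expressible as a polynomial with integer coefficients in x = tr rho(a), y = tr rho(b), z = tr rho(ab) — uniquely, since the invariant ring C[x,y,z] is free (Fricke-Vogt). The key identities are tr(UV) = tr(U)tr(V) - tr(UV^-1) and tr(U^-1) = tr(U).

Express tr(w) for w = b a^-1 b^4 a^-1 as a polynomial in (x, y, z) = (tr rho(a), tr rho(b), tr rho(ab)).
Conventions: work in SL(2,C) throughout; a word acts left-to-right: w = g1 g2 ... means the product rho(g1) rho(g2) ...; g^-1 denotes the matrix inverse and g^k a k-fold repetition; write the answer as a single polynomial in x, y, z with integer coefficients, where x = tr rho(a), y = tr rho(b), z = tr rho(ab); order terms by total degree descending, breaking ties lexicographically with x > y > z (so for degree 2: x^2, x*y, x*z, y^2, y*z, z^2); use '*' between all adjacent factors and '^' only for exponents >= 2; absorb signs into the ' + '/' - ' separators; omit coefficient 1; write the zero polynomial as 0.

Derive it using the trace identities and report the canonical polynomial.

trace(b^2) = trace(b) trace(b) - trace(1) = y^2 - 2
trace(b^3) = trace(b) trace(b^2) - trace(b) = y^3 - 3*y
trace(b^4) = trace(b) trace(b^3) - trace(b^2) = y^4 - 4*y^2 + 2
trace(b^5) = trace(b) trace(b^4) - trace(b^3) = y^5 - 5*y^3 + 5*y
trace(b a b) = trace(b) trace(a b) - trace(a) = y*z - x
trace(b a b^2) = trace(b) trace(b a b) - trace(b a) = y^2*z - x*y - z
trace(a b^4) = trace(b) trace(b a b^2) - trace(b a b) = y^3*z - x*y^2 - 2*y*z + x
trace(b^5 a) = trace(b) trace(a b^4) - trace(a b^3) = y^4*z - x*y^3 - 3*y^2*z + 2*x*y + z
trace(b a^-1 b^4) = trace(b^5) trace(a) - trace(b^5 a) = x*y^5 - y^4*z - 4*x*y^3 + 3*y^2*z + 3*x*y - z
trace(a b a b) = trace(b a) trace(b a) - trace(1)   [split at repeated b] = z^2 - 2
trace(a b a) = trace(a) trace(b a) - trace(b) = x*z - y
trace(b a b a b) = trace(b) trace(a b a b) - trace(a b a) = y*z^2 - x*z - y
trace(a b a b^3) = trace(b) trace(b a b a b) - trace(b a b a) = y^2*z^2 - x*y*z - y^2 - z^2 + 2
trace(b^4 a b a) = trace(b) trace(a b a b^3) - trace(a b a b^2) = y^3*z^2 - x*y^2*z - y^3 - 2*y*z^2 + x*z + 3*y
trace(b a^-1 b^4 a) = trace(b^4 a b) trace(a) - trace(b^4 a b a) = x*y^4*z - x^2*y^3 - y^3*z^2 - 2*x*y^2*z + 2*x^2*y + y^3 + 2*y*z^2 - 3*y
trace(b a^-1 b^4 a^-1) = trace(b a^-1 b^4) trace(a) - trace(b a^-1 b^4 a) = x^2*y^5 - 2*x*y^4*z - 3*x^2*y^3 + y^3*z^2 + 5*x*y^2*z + x^2*y - y^3 - 2*y*z^2 - x*z + 3*y

x^2*y^5 - 2*x*y^4*z - 3*x^2*y^3 + y^3*z^2 + 5*x*y^2*z + x^2*y - y^3 - 2*y*z^2 - x*z + 3*y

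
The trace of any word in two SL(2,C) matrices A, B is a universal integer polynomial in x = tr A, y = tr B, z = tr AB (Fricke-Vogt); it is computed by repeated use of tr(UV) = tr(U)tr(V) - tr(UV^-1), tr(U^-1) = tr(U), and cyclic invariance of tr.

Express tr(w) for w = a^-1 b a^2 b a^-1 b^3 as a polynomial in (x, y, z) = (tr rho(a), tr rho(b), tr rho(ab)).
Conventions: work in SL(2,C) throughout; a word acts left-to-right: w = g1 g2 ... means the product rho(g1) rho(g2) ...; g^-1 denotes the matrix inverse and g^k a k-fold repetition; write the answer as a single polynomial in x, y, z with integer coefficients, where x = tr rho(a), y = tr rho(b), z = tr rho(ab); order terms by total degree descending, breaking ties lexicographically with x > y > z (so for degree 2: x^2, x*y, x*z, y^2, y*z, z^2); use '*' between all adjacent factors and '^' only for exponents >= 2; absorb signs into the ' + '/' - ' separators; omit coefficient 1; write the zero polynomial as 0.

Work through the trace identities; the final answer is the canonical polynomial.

trace(b^2 a) = trace(b) * trace(a b) - trace(a) = y*z - x
apply: trace(b^2) = trace(b) * trace(b) - trace(1) = y^2 - 2
trace(a^2 b^2) = trace(a) * trace(b^2 a) - trace(b^2) = x*y*z - x^2 - y^2 + 2
apply: trace(a^2 b) = trace(a) * trace(b a) - trace(b) = x*z - y
trace(b a^2 b^2) = trace(b) * trace(a^2 b^2) - trace(a^2 b) = x*y^2*z - x^2*y - y^3 - x*z + 3*y
apply: trace(b a^2 b^3) = trace(b) * trace(b a^2 b^2) - trace(b a^2 b) = x*y^3*z - x^2*y^2 - y^4 - 2*x*y*z + x^2 + 4*y^2 - 2
apply: trace(b a^2 b^4) = trace(b) * trace(b a^2 b^3) - trace(b a^2 b^2) = x*y^4*z - x^2*y^3 - y^5 - 3*x*y^2*z + 2*x^2*y + 5*y^3 + x*z - 5*y
apply: trace(a b a b) = trace(b a) * trace(b a) - trace(1)   [split at repeated b] = z^2 - 2
trace(b^2 a b a) = trace(b) * trace(a b a b) - trace(a b a) = y*z^2 - x*z - y
trace(b^2 a b) = trace(b) * trace(b a b) - trace(b a) = y^2*z - x*y - z
apply: trace(b a b a^2 b) = trace(a) * trace(b^2 a b a) - trace(b^2 a b) = x*y*z^2 - x^2*z - y^2*z + z
apply: trace(b a b a^2) = trace(a) * trace(b a b a) - trace(b a b) = x*z^2 - y*z - x
trace(b^2 a b a^2 b) = trace(b) * trace(b a b a^2 b) - trace(b a b a^2) = x*y^2*z^2 - x^2*y*z - y^3*z - x*z^2 + 2*y*z + x
trace(b a^2 b^4 a) = trace(b) * trace(b^2 a b a^2 b) - trace(b^2 a b a^2) = x*y^3*z^2 - x^2*y^2*z - y^4*z - 2*x*y*z^2 + x^2*z + 3*y^2*z + x*y - z
use: trace(b^3 a^-1 b a^2 b) = trace(b a^2 b^4) * trace(a) - trace(b a^2 b^4 a) = x^2*y^4*z - x^3*y^3 - x*y^5 - x*y^3*z^2 - 2*x^2*y^2*z + y^4*z + 2*x^3*y + 5*x*y^3 + 2*x*y*z^2 - 3*y^2*z - 6*x*y + z
use: trace(a^2 b a) = trace(a) * trace(a b a) - trace(a b) = x^2*z - x*y - z
trace(b a^2 b a b) = trace(b) * trace(a^2 b a b) - trace(a^2 b a) = x*y*z^2 - x^2*z - y^2*z + z
trace(b a^2 b a b^2) = trace(b) * trace(b a^2 b a b) - trace(b a^2 b a) = x*y^2*z^2 - x^2*y*z - y^3*z - x*z^2 + 2*y*z + x
trace(b a^2 b a b^3) = trace(b) * trace(b a^2 b a b^2) - trace(b a^2 b a b) = x*y^3*z^2 - x^2*y^2*z - y^4*z - 2*x*y*z^2 + x^2*z + 3*y^2*z + x*y - z
apply: trace(b a b a b a) = trace(b a b a) * trace(b a) - trace(a b)   [split at repeated b] = z^3 - 3*z
apply: trace(a b a^2 b a b) = trace(a) * trace(b a b a b a) - trace(b a b a b) = x*z^3 - y*z^2 - 2*x*z + y
trace(a b a^2 b a) = trace(a) * trace(b a^2 b a) - trace(b a^2 b) = x^2*z^2 - 2*x*y*z + y^2 - 2
trace(a b a^2 b a b^2) = trace(b) * trace(a b a^2 b a b) - trace(a b a^2 b a) = x*y*z^3 - x^2*z^2 - y^2*z^2 + 2
trace(b a^2 b a b^3 a) = trace(b) * trace(a b a^2 b a b^2) - trace(a b a^2 b a b) = x*y^2*z^3 - x^2*y*z^2 - y^3*z^2 - x*z^3 + y*z^2 + 2*x*z + y
trace(b^3 a^-1 b a^2 b a) = trace(b a^2 b a b^3) * trace(a) - trace(b a^2 b a b^3 a) = x^2*y^3*z^2 - x^3*y^2*z - x*y^4*z - x*y^2*z^3 - x^2*y*z^2 + y^3*z^2 + x^3*z + 3*x*y^2*z + x*z^3 + x^2*y - y*z^2 - 3*x*z - y
use: trace(a^-1 b a^2 b a^-1 b^3) = trace(b^3 a^-1 b a^2 b) * trace(a) - trace(b^3 a^-1 b a^2 b a) = x^3*y^4*z - x^4*y^3 - x^2*y^5 - 2*x^2*y^3*z^2 - x^3*y^2*z + 2*x*y^4*z + x*y^2*z^3 + 2*x^4*y + 5*x^2*y^3 + 3*x^2*y*z^2 - y^3*z^2 - x^3*z - 6*x*y^2*z - x*z^3 - 7*x^2*y + y*z^2 + 4*x*z + y

x^3*y^4*z - x^4*y^3 - x^2*y^5 - 2*x^2*y^3*z^2 - x^3*y^2*z + 2*x*y^4*z + x*y^2*z^3 + 2*x^4*y + 5*x^2*y^3 + 3*x^2*y*z^2 - y^3*z^2 - x^3*z - 6*x*y^2*z - x*z^3 - 7*x^2*y + y*z^2 + 4*x*z + y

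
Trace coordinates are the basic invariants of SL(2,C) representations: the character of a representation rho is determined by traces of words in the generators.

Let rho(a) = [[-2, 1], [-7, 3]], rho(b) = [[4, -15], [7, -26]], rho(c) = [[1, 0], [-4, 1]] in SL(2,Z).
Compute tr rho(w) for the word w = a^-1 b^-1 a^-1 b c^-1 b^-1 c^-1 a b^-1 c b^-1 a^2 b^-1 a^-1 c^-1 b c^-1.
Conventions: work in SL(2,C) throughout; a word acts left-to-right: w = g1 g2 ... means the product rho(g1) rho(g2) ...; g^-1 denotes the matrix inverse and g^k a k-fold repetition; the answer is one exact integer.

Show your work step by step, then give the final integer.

-394057454490

rho(a^-1) = [[3, -1], [7, -2]]
... * rho(b^-1) = [[-26, 15], [-7, 4]]  ->  [[-71, 41], [-168, 97]]
... * rho(a^-1) = [[3, -1], [7, -2]]  ->  [[74, -11], [175, -26]]
... * rho(b) = [[4, -15], [7, -26]]  ->  [[219, -824], [518, -1949]]
... * rho(c^-1) = [[1, 0], [4, 1]]  ->  [[-3077, -824], [-7278, -1949]]
... * rho(b^-1) = [[-26, 15], [-7, 4]]  ->  [[85770, -49451], [202871, -116966]]
... * rho(c^-1) = [[1, 0], [4, 1]]  ->  [[-112034, -49451], [-264993, -116966]]
... * rho(a) = [[-2, 1], [-7, 3]]  ->  [[570225, -260387], [1348748, -615891]]
... * rho(b^-1) = [[-26, 15], [-7, 4]]  ->  [[-13003141, 7511827], [-30756211, 17767656]]
... * rho(c) = [[1, 0], [-4, 1]]  ->  [[-43050449, 7511827], [-101826835, 17767656]]
... * rho(b^-1) = [[-26, 15], [-7, 4]]  ->  [[1066728885, -615709427], [2523124118, -1456331901]]
... * rho(a) = [[-2, 1], [-7, 3]]  ->  [[2176508219, -780399396], [5148075071, -1845871585]]
... * rho(a) = [[-2, 1], [-7, 3]]  ->  [[1109779334, -164689969], [2624950953, -389539684]]
... * rho(b^-1) = [[-26, 15], [-7, 4]]  ->  [[-27701432901, 15987930134], [-65521946990, 37816105559]]
... * rho(a^-1) = [[3, -1], [7, -2]]  ->  [[28811212235, -4274427367], [68146897943, -10110264128]]
... * rho(c^-1) = [[1, 0], [4, 1]]  ->  [[11713502767, -4274427367], [27705841431, -10110264128]]
... * rho(b) = [[4, -15], [7, -26]]  ->  [[16933019499, -64567429963], [40051516828, -152720754137]]
... * rho(c^-1) = [[1, 0], [4, 1]]  ->  [[-241336700353, -64567429963], [-570831499720, -152720754137]]
tr = -241336700353 + -152720754137 = -394057454490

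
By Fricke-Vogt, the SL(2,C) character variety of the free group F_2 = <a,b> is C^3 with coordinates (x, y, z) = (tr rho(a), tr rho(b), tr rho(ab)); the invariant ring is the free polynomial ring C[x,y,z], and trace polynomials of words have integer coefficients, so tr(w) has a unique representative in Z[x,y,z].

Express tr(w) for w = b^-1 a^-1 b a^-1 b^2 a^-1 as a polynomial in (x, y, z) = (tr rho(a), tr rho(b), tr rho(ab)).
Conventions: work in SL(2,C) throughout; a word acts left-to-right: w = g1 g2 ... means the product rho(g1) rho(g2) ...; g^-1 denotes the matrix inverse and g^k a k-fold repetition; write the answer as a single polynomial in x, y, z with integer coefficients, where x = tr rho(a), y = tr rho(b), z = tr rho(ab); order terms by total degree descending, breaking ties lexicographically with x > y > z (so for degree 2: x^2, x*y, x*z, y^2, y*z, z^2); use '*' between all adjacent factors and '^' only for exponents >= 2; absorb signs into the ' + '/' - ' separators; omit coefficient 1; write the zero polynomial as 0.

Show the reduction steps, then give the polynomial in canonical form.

x^2*y^3*z - x*y^4 - 2*x*y^2*z^2 - x^2*y*z + y^3*z + y*z^3 + 3*x*y^2 + x*z^2 - 3*y*z - x

tr(b^2) = tr(b)*tr(b) - tr(1)   [square of b] = y^2 - 2
tr(b^3) = tr(b)*tr(b^2) - tr(b)   [square of b] = y^3 - 3*y
tr(b a b) = tr(b)*tr(a b) - tr(a)   [square of b] = y*z - x
tr(b^3 a) = tr(b)*tr(b a b) - tr(b a)   [square of b] = y^2*z - x*y - z
tr(b a^-1 b^2) = tr(b^3)*tr(a) - tr(b^3 a)   [inverse elimination on a] = x*y^3 - y^2*z - 2*x*y + z
tr(a b a b) = tr(b a)*tr(b a) - tr(1)   [split at a repeated b] = z^2 - 2
tr(a b a) = tr(a)*tr(b a) - tr(b)   [square of a] = x*z - y
tr(b^2 a b a) = tr(b)*tr(a b a b) - tr(a b a)   [square of b] = y*z^2 - x*z - y
tr(b a^-1 b^2 a) = tr(b^2 a b)*tr(a) - tr(b^2 a b a)   [inverse elimination on a] = x*y^2*z - x^2*y - y*z^2 + y
tr(a^-1 b a^-1 b^2) = tr(b a^-1 b^2)*tr(a) - tr(b a^-1 b^2 a)   [inverse elimination on a] = x^2*y^3 - 2*x*y^2*z - x^2*y + y*z^2 + x*z - y
tr(a^-1 b a^-1 b^2 a^-1) = tr(a^-1 b a^-1 b^2)*tr(a) - tr(a^-1 b a^-1 b^2 a)   [inverse elimination on a] = x^3*y^3 - 2*x^2*y^2*z - x^3*y - x*y^3 + x*y*z^2 + x^2*z + y^2*z + x*y - z
tr(b^4) = tr(b)*tr(b^3) - tr(b^2)   [square of b] = y^4 - 4*y^2 + 2
tr(b^4 a) = tr(b)*tr(b^2 a b) - tr(b^2 a)   [square of b] = y^3*z - x*y^2 - 2*y*z + x
tr(b a^-1 b^3) = tr(b^4)*tr(a) - tr(b^4 a)   [inverse elimination on a] = x*y^4 - y^3*z - 3*x*y^2 + 2*y*z + x
tr(b^3 a b a) = tr(b)*tr(b a b a b) - tr(b a b a)   [square of b] = y^2*z^2 - x*y*z - y^2 - z^2 + 2
tr(b a^-1 b^3 a) = tr(b^3 a b)*tr(a) - tr(b^3 a b a)   [inverse elimination on a] = x*y^3*z - x^2*y^2 - y^2*z^2 - x*y*z + x^2 + y^2 + z^2 - 2
tr(b a^-1 b a^-1 b^2) = tr(b a^-1 b^3)*tr(a) - tr(b a^-1 b^3 a)   [inverse elimination on a] = x^2*y^4 - 2*x*y^3*z - 2*x^2*y^2 + y^2*z^2 + 3*x*y*z - y^2 - z^2 + 2
tr(a^2) = tr(a)*tr(a) - tr(1)   [square of a] = x^2 - 2
tr(a b^2 a) = tr(b)*tr(a^2 b) - tr(a^2)   [square of b] = x*y*z - x^2 - y^2 + 2
tr(b a b^2 a b) = tr(b)*tr(a b^2 a b) - tr(a b^2 a)   [square of b] = y^2*z^2 - 2*x*y*z + x^2 - 2
tr(a b a b a b) = tr(a b)*tr(a b a b) - tr(a^-1 b^-1)   [split at a repeated a] = z^3 - 3*z
tr(a b a b a) = tr(a)*tr(b a b a) - tr(b a b)   [square of a] = x*z^2 - y*z - x
tr(b a b^2 a b a) = tr(b)*tr(a b a b a b) - tr(a b a b a)   [square of b] = y*z^3 - x*z^2 - 2*y*z + x
tr(b^2 a b a^-1 b a) = tr(b a b^2 a b)*tr(a) - tr(b a b^2 a b a)   [inverse elimination on a] = x*y^2*z^2 - 2*x^2*y*z - y*z^3 + x^3 + x*z^2 + 2*y*z - 3*x
tr(b a^-1 b a^-1 b^2 a) = tr(b^2 a b a^-1 b)*tr(a) - tr(b^2 a b a^-1 b a)   [inverse elimination on a] = x^2*y^3*z - x^3*y^2 - 2*x*y^2*z^2 + x^2*y*z + y*z^3 + x*y^2 - 2*y*z + x
tr(a^-1 b a^-1 b^2 a^-1 b) = tr(b a^-1 b a^-1 b^2)*tr(a) - tr(b a^-1 b a^-1 b^2 a)   [inverse elimination on a] = x^3*y^4 - 3*x^2*y^3*z - x^3*y^2 + 3*x*y^2*z^2 + 2*x^2*y*z - y*z^3 - 2*x*y^2 - x*z^2 + 2*y*z + x
tr(b^-1 a^-1 b a^-1 b^2 a^-1) = tr(a^-1 b a^-1 b^2 a^-1)*tr(b) - tr(a^-1 b a^-1 b^2 a^-1 b)   [inverse elimination on b] = x^2*y^3*z - x*y^4 - 2*x*y^2*z^2 - x^2*y*z + y^3*z + y*z^3 + 3*x*y^2 + x*z^2 - 3*y*z - x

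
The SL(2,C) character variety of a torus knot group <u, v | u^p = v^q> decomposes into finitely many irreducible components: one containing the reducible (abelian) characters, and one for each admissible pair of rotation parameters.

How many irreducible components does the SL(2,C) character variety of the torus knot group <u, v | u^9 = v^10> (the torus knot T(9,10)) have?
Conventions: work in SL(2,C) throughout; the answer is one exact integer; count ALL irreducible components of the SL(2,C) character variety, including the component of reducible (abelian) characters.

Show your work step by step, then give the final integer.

37

Gamma = < u, v | u^9 = v^10 > (torus knot T(9,10)); the central element u^9 = v^10 acts as +I or -I in any irreducible SL(2,C) representation.
On an irreducible component, tr(u) is locked at 2*cos(pi*alpha/9) for some alpha in 1..8, and tr(v) at 2*cos(pi*beta/10) for some beta in 1..9.
Consistency of u^9 = (-1)^alpha I with v^10 = (-1)^beta I forces alpha = beta (mod 2).
Enumerate parity-matched pairs: 4*5 odd-odd plus 4*4 even-even gives 36.
Total: 36 irreducible-character components + 1 reducible (abelian) component = 37.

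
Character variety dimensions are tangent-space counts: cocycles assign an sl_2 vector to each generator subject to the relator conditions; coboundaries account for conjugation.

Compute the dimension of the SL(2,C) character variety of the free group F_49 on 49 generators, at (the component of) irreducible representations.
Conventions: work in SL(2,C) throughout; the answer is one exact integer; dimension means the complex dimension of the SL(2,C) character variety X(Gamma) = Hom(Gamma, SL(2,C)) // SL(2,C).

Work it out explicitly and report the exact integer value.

The free group F_49: 49 generators, no relators.
Z^1(Gamma, Ad rho) = (sl_2)^49: a cocycle is a free choice of one sl_2 vector per generator, so dim Z^1 = 3*49 = 147.
Irreducibility makes the coboundary map sl_2 -> Z^1 injective (trivial centralizer), so dim B^1 = 3.
dim H^1 = 147 - 3 = 144, which is dim X.

144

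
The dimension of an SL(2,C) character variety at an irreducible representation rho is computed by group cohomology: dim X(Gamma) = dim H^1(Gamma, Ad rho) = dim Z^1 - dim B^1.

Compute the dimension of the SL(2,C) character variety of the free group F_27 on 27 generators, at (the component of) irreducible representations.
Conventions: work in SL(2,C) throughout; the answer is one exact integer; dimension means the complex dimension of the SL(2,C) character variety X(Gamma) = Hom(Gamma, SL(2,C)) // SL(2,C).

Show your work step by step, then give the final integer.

78

Gamma = F_27 has 27 generators and no relators.
So Z^1 = (sl_2)^27 in full: dim Z^1 = 81.
dim B^1 = 3: the coboundary map is injective because an irreducible image has centralizer 0 in sl_2.
dim H^1 = 81 - 3 = 78, which is dim X.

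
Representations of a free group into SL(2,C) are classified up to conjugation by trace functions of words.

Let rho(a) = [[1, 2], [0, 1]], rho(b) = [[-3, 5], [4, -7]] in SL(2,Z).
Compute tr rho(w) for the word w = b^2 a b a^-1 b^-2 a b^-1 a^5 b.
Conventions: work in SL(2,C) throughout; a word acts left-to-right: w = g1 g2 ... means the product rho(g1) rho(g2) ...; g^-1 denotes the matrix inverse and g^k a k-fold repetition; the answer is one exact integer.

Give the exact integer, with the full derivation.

-10206682

rho(b) = [[-3, 5], [4, -7]]
... * rho(b) = [[-3, 5], [4, -7]]  ->  [[29, -50], [-40, 69]]
... * rho(a) = [[1, 2], [0, 1]]  ->  [[29, 8], [-40, -11]]
... * rho(b) = [[-3, 5], [4, -7]]  ->  [[-55, 89], [76, -123]]
... * rho(a^-1) = [[1, -2], [0, 1]]  ->  [[-55, 199], [76, -275]]
... * rho(b^-1) = [[-7, -5], [-4, -3]]  ->  [[-411, -322], [568, 445]]
... * rho(b^-1) = [[-7, -5], [-4, -3]]  ->  [[4165, 3021], [-5756, -4175]]
... * rho(a) = [[1, 2], [0, 1]]  ->  [[4165, 11351], [-5756, -15687]]
... * rho(b^-1) = [[-7, -5], [-4, -3]]  ->  [[-74559, -54878], [103040, 75841]]
... * rho(a) = [[1, 2], [0, 1]]  ->  [[-74559, -203996], [103040, 281921]]
... * rho(a) = [[1, 2], [0, 1]]  ->  [[-74559, -353114], [103040, 488001]]
... * rho(a) = [[1, 2], [0, 1]]  ->  [[-74559, -502232], [103040, 694081]]
... * rho(a) = [[1, 2], [0, 1]]  ->  [[-74559, -651350], [103040, 900161]]
... * rho(a) = [[1, 2], [0, 1]]  ->  [[-74559, -800468], [103040, 1106241]]
... * rho(b) = [[-3, 5], [4, -7]]  ->  [[-2978195, 5230481], [4115844, -7228487]]
tr = -2978195 + -7228487 = -10206682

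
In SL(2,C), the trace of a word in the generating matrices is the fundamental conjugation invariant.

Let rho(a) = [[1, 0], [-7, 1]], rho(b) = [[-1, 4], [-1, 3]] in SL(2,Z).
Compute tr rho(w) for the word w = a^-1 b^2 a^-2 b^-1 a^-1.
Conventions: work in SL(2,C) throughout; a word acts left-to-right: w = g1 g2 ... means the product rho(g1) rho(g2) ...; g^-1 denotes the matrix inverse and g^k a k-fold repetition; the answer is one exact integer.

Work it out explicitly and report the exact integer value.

-6158

rho(a^-1) = [[1, 0], [7, 1]]
... * rho(b) = [[-1, 4], [-1, 3]]  ->  [[-1, 4], [-8, 31]]
... * rho(b) = [[-1, 4], [-1, 3]]  ->  [[-3, 8], [-23, 61]]
... * rho(a^-1) = [[1, 0], [7, 1]]  ->  [[53, 8], [404, 61]]
... * rho(a^-1) = [[1, 0], [7, 1]]  ->  [[109, 8], [831, 61]]
... * rho(b^-1) = [[3, -4], [1, -1]]  ->  [[335, -444], [2554, -3385]]
... * rho(a^-1) = [[1, 0], [7, 1]]  ->  [[-2773, -444], [-21141, -3385]]
tr = -2773 + -3385 = -6158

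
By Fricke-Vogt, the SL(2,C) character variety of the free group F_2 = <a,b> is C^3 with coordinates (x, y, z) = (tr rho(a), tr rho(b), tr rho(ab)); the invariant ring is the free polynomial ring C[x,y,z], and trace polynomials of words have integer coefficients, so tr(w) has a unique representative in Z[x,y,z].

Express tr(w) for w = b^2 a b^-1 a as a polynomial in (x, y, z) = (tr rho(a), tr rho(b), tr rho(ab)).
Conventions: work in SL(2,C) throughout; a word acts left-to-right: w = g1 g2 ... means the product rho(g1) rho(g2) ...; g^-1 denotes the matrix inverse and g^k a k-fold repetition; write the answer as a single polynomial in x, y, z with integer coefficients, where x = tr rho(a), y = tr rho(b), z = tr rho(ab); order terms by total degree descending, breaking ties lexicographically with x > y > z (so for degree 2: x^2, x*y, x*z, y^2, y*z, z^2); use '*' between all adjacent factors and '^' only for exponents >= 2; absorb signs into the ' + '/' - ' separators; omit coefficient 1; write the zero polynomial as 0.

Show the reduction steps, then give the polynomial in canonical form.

x*y^2*z - x^2*y - y^3 - y*z^2 + x*z + 3*y

so tr(a^2 b) = tr(a)*tr(b a) - tr(b)   [square of a] = x*z - y
tr(a^2) = tr(a)*tr(a) - tr(1)   [square of a] = x^2 - 2
so tr(a b^2 a) = tr(b)*tr(a^2 b) - tr(a^2)   [square of b] = x*y*z - x^2 - y^2 + 2
tr(a b a b) = tr(b a)*tr(b a) - tr(1)   [split at a repeated b] = z^2 - 2
reduce: tr(a b^2 a b) = tr(b)*tr(a b a b) - tr(a b a)   [square of b] = y*z^2 - x*z - y
tr(b^2 a b^-1 a) = tr(a b^2 a)*tr(b) - tr(a b^2 a b)   [inverse elimination on b] = x*y^2*z - x^2*y - y^3 - y*z^2 + x*z + 3*y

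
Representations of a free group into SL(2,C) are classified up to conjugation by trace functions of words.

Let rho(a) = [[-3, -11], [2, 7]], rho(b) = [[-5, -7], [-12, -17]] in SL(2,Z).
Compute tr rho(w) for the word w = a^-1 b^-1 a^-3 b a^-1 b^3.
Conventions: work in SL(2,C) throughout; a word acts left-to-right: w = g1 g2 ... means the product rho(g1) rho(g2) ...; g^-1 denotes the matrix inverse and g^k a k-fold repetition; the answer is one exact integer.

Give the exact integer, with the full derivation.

1409591470

rho(a^-1) = [[7, 11], [-2, -3]]
... * rho(b^-1) = [[-17, 7], [12, -5]]  ->  [[13, -6], [-2, 1]]
... * rho(a^-1) = [[7, 11], [-2, -3]]  ->  [[103, 161], [-16, -25]]
... * rho(a^-1) = [[7, 11], [-2, -3]]  ->  [[399, 650], [-62, -101]]
... * rho(a^-1) = [[7, 11], [-2, -3]]  ->  [[1493, 2439], [-232, -379]]
... * rho(b) = [[-5, -7], [-12, -17]]  ->  [[-36733, -51914], [5708, 8067]]
... * rho(a^-1) = [[7, 11], [-2, -3]]  ->  [[-153303, -248321], [23822, 38587]]
... * rho(b) = [[-5, -7], [-12, -17]]  ->  [[3746367, 5294578], [-582154, -822733]]
... * rho(b) = [[-5, -7], [-12, -17]]  ->  [[-82266771, -116232395], [12783566, 18061539]]
... * rho(b) = [[-5, -7], [-12, -17]]  ->  [[1806122595, 2551818112], [-280656298, -396531125]]
tr = 1806122595 + -396531125 = 1409591470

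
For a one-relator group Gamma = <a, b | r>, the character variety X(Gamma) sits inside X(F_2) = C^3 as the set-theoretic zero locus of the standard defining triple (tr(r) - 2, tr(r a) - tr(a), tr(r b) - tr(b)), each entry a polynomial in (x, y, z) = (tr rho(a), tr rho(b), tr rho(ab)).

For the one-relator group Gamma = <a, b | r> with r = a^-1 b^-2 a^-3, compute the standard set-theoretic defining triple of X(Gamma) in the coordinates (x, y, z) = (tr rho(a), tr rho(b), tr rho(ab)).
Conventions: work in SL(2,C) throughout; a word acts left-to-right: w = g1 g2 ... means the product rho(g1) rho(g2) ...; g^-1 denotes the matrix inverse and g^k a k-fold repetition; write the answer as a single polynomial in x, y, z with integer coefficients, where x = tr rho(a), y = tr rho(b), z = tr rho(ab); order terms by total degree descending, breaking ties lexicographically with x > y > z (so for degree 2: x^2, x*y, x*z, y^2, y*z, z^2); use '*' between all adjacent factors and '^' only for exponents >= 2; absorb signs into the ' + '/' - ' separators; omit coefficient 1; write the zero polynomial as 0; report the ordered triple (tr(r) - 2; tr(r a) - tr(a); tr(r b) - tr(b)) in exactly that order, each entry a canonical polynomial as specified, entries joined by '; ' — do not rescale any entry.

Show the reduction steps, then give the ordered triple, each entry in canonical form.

use: trace(a^-1) = trace(a) = x
use: trace(a^-2) = trace(a^-1) * trace(a) - trace(1)  (eliminate a^-1) = x^2 - 2
apply: trace(a^-3) = trace(a^-2) * trace(a) - trace(a^-1)  (eliminate a^-1) = x^3 - 3*x
use: trace(b a^-1) = trace(b) * trace(a) - trace(b a)  (eliminate a^-1) = x*y - z
trace(b a^-2) = trace(b a^-1) * trace(a) - trace(b)  (eliminate a^-1) = x^2*y - x*z - y
use: trace(a^-3 b) = trace(b a^-2) * trace(a) - trace(b a^-1)  (eliminate a^-1) = x^3*y - x^2*z - 2*x*y + z
trace(a^-3 b^-1) = trace(a^-3) * trace(b) - trace(a^-3 b)  (eliminate b^-1) = x^2*z - x*y - z
use: trace(a^-2 b^-1) = trace(a^-1 b^-1) * trace(a) - trace(a^-1 b^-1 a)  (eliminate a^-1) = x*z - y
use: trace(b^-1 a^-4) = trace(a^-3 b^-1) * trace(a) - trace(a^-3 b^-1 a)  (eliminate a^-1) = x^3*z - x^2*y - 2*x*z + y
apply: trace(a^-4) = trace(a^-3) * trace(a) - trace(a^-2)  (eliminate a^-1) = x^4 - 4*x^2 + 2
use: trace(a^-1 b^-2 a^-3) = trace(b^-1 a^-4) * trace(b) - trace(b^-1 a^-4 b)  (eliminate b^-1) = x^3*y*z - x^4 - x^2*y^2 - 2*x*y*z + 4*x^2 + y^2 - 2
trace(a^-1 b^-2 a^-2) = trace(b^-1 a^-3) * trace(b) - trace(b^-1 a^-3 b)   [inverse elimination on b] = x^2*y*z - x^3 - x*y^2 - y*z + 3*x
use: trace(a b a b) = trace(a b) * trace(a b) - trace(1)   [split at a repeated a] = z^2 - 2
trace(b a b^-1 a) = trace(a b a) * trace(b) - trace(a b a b)   [inverse elimination on b] = x*y*z - y^2 - z^2 + 2
trace(b^-1 a^-1 b a) = trace(b a b^-1) * trace(a) - trace(b a b^-1 a)   [inverse elimination on a] = -x*y*z + x^2 + y^2 + z^2 - 2
trace(a^-1 b a^-1 b^-1) = trace(b^-1 a^-1 b) * trace(a) - trace(b^-1 a^-1 b a)   [inverse elimination on a] = x*y*z - y^2 - z^2 + 2
apply: trace(b a^-1 b^-2 a^-1) = trace(a^-1 b a^-1 b^-1) * trace(b) - trace(a^-1 b a^-1)   [inverse elimination on b] = x*y^2*z - x^2*y - y^3 - y*z^2 + x*z + 3*y
trace(a^-2 b a^-1 b^-2) = trace(b a^-1 b^-2 a^-1) * trace(a) - trace(b a^-1 b^-2)   [inverse elimination on a] = x^2*y^2*z - x^3*y - x*y^3 - x*y*z^2 + x^2*z + 3*x*y - z
apply: trace(a^-1 b^-2 a^-3 b) = trace(a^-2 b a^-1 b^-2) * trace(a) - trace(a^-2 b a^-1 b^-2 a)   [inverse elimination on a] = x^3*y^2*z - x^4*y - x^2*y^3 - x^2*y*z^2 + x^3*z - x*y^2*z + 4*x^2*y + y^3 + y*z^2 - 2*x*z - 3*y
assemble the triple (trace(r) - 2; trace(r a) - x; trace(r b) - y)

x^3*y*z - x^4 - x^2*y^2 - 2*x*y*z + 4*x^2 + y^2 - 4; x^2*y*z - x^3 - x*y^2 - y*z + 2*x; x^3*y^2*z - x^4*y - x^2*y^3 - x^2*y*z^2 + x^3*z - x*y^2*z + 4*x^2*y + y^3 + y*z^2 - 2*x*z - 4*y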